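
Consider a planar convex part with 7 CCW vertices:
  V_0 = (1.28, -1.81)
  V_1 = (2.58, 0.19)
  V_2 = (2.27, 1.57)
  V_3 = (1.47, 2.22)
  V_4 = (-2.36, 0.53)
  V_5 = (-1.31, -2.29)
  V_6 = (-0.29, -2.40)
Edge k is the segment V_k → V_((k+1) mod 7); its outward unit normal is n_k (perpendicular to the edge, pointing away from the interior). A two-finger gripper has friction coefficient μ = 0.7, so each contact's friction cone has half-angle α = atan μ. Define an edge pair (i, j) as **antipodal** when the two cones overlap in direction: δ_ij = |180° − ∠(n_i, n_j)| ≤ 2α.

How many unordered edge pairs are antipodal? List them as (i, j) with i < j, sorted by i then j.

α = atan 0.7 = 34.99°;  2α = 69.98°
n_0 = (+0.8384, -0.5450)
n_1 = (+0.9757, +0.2192)
n_2 = (+0.6306, +0.7761)
n_3 = (-0.4037, +0.9149)
n_4 = (-0.9371, -0.3489)
n_5 = (-0.1072, -0.9942)
n_6 = (+0.3518, -0.9361)
  (0,1): δ = 134.32°  ·
  (0,2): δ = 96.07°  ·
  (0,3): δ = 33.17°  ✓
  (0,4): δ = 53.45°  ✓
  (0,5): δ = 116.87°  ·
  (0,6): δ = 143.62°  ·
  (1,2): δ = 141.75°  ·
  (1,3): δ = 78.85°  ·
  (1,4): δ = 7.76°  ✓
  (1,5): δ = 71.18°  ·
  (1,6): δ = 97.94°  ·
  (2,3): δ = 117.10°  ·
  (2,4): δ = 30.48°  ✓
  (2,5): δ = 32.94°  ✓
  (2,6): δ = 59.69°  ✓
  (3,4): δ = 93.39°  ·
  (3,5): δ = 29.96°  ✓
  (3,6): δ = 3.21°  ✓
  (4,5): δ = 116.58°  ·
  (4,6): δ = 89.83°  ·
  (5,6): δ = 153.25°  ·
antipodal pairs: 8

count = 8; pairs: (0,3), (0,4), (1,4), (2,4), (2,5), (2,6), (3,5), (3,6)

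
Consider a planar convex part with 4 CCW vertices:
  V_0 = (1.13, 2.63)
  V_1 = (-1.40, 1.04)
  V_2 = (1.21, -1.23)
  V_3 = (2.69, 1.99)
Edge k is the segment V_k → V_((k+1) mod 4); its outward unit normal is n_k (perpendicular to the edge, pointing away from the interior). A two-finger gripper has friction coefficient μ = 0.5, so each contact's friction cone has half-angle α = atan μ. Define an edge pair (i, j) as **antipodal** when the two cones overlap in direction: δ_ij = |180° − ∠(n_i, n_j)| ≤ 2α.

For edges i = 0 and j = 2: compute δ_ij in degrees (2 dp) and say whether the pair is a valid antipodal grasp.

α = atan 0.5 = 26.57°;  2α = 53.13°
edge 0: e_0 = (-2.53, -1.59);  n_0 = (-0.5321, +0.8467)
edge 2: e_2 = (+1.48, +3.22);  n_2 = (+0.9086, -0.4176)
∠(n_0, n_2) = 146.83°
δ = |180° − 146.83°| = 33.17°
33.17° ≤ 2α = 53.13°  →  valid

δ = 33.17°, valid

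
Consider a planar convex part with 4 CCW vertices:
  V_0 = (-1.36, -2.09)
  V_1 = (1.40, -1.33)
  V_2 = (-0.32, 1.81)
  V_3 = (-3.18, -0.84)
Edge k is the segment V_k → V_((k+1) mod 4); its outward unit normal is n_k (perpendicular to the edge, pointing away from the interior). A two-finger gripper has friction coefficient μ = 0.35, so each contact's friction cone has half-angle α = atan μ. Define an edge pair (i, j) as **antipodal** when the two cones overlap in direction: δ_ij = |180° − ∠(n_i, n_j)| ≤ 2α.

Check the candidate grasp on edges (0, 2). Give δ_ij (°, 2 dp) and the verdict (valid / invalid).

α = atan 0.35 = 19.29°;  2α = 38.58°
edge 0: e_0 = (+2.76, +0.76);  n_0 = (+0.2655, -0.9641)
edge 2: e_2 = (-2.86, -2.65);  n_2 = (-0.6797, +0.7335)
∠(n_0, n_2) = 152.58°
δ = |180° − 152.58°| = 27.42°
27.42° ≤ 2α = 38.58°  →  valid

δ = 27.42°, valid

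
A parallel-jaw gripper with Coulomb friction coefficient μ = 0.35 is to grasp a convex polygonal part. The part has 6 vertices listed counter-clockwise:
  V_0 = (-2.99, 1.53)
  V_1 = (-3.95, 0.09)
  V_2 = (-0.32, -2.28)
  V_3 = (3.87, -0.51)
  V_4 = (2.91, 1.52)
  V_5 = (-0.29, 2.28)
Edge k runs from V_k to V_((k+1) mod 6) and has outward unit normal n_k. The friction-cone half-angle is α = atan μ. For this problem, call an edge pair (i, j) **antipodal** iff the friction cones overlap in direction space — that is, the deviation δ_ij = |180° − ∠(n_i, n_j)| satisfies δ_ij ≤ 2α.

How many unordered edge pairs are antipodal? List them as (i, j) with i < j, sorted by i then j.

α = atan 0.35 = 19.29°;  2α = 38.58°
n_0 = (-0.8321, +0.5547)
n_1 = (-0.5467, -0.8373)
n_2 = (+0.3891, -0.9212)
n_3 = (+0.9040, +0.4275)
n_4 = (+0.2311, +0.9729)
n_5 = (-0.2676, +0.9635)
  (0,1): δ = 89.45°  ·
  (0,2): δ = 33.41°  ✓
  (0,3): δ = 59.00°  ·
  (0,4): δ = 110.33°  ·
  (0,5): δ = 139.21°  ·
  (1,2): δ = 123.96°  ·
  (1,3): δ = 31.55°  ✓
  (1,4): δ = 19.78°  ✓
  (1,5): δ = 48.66°  ·
  (2,3): δ = 87.59°  ·
  (2,4): δ = 36.26°  ✓
  (2,5): δ = 7.38°  ✓
  (3,4): δ = 128.67°  ·
  (3,5): δ = 99.79°  ·
  (4,5): δ = 151.12°  ·
antipodal pairs: 5

count = 5; pairs: (0,2), (1,3), (1,4), (2,4), (2,5)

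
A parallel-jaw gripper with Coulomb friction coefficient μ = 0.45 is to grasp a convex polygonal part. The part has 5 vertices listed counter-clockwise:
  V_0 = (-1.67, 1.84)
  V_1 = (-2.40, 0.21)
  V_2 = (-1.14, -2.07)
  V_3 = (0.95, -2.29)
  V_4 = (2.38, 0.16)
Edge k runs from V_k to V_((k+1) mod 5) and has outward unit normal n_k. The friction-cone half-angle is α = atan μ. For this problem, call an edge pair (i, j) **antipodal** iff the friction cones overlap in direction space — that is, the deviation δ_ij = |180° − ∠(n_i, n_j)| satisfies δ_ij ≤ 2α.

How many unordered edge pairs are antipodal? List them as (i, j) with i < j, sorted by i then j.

α = atan 0.45 = 24.23°;  2α = 48.46°
n_0 = (-0.9127, +0.4087)
n_1 = (-0.8752, -0.4837)
n_2 = (-0.1047, -0.9945)
n_3 = (+0.8637, -0.5041)
n_4 = (+0.3832, +0.9237)
  (0,1): δ = 126.95°  ·
  (0,2): δ = 71.88°  ·
  (0,3): δ = 6.15°  ✓
  (0,4): δ = 91.60°  ·
  (1,2): δ = 124.94°  ·
  (1,3): δ = 59.20°  ·
  (1,4): δ = 38.54°  ✓
  (2,3): δ = 114.26°  ·
  (2,4): δ = 16.52°  ✓
  (3,4): δ = 82.26°  ·
antipodal pairs: 3

count = 3; pairs: (0,3), (1,4), (2,4)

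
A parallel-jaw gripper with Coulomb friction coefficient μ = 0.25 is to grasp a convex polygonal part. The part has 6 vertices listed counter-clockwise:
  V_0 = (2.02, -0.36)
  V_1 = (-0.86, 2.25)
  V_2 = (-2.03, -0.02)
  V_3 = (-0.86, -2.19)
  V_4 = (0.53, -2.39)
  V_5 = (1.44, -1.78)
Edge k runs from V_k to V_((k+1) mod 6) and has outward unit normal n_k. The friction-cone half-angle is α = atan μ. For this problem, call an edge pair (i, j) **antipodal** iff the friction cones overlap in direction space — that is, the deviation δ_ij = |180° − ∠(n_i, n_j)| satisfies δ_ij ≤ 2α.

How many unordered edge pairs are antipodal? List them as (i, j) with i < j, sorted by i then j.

count = 2; pairs: (0,2), (1,5)

α = atan 0.25 = 14.04°;  2α = 28.07°
n_0 = (+0.6715, +0.7410)
n_1 = (-0.8889, +0.4581)
n_2 = (-0.8802, -0.4746)
n_3 = (-0.1424, -0.9898)
n_4 = (+0.5568, -0.8306)
n_5 = (+0.9258, -0.3781)
  (0,1): δ = 75.08°  ·
  (0,2): δ = 19.48°  ✓
  (0,3): δ = 34.00°  ·
  (0,4): δ = 76.02°  ·
  (0,5): δ = 109.97°  ·
  (1,2): δ = 124.40°  ·
  (1,3): δ = 70.92°  ·
  (1,4): δ = 28.90°  ·
  (1,5): δ = 5.05°  ✓
  (2,3): δ = 126.52°  ·
  (2,4): δ = 84.50°  ·
  (2,5): δ = 50.55°  ·
  (3,4): δ = 137.98°  ·
  (3,5): δ = 104.03°  ·
  (4,5): δ = 146.05°  ·
antipodal pairs: 2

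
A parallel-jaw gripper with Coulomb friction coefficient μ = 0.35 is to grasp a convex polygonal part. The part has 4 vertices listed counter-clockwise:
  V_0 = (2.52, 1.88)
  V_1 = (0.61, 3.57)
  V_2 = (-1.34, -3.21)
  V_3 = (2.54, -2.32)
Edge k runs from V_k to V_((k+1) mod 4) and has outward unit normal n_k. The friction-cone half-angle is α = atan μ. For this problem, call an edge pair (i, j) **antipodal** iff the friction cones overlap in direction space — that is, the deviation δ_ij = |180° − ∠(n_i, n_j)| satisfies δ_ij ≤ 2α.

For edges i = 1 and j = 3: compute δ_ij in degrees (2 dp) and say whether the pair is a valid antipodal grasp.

α = atan 0.35 = 19.29°;  2α = 38.58°
edge 1: e_1 = (-1.95, -6.78);  n_1 = (-0.9610, +0.2764)
edge 3: e_3 = (-0.02, +4.20);  n_3 = (+1.0000, +0.0048)
∠(n_1, n_3) = 163.68°
δ = |180° − 163.68°| = 16.32°
16.32° ≤ 2α = 38.58°  →  valid

δ = 16.32°, valid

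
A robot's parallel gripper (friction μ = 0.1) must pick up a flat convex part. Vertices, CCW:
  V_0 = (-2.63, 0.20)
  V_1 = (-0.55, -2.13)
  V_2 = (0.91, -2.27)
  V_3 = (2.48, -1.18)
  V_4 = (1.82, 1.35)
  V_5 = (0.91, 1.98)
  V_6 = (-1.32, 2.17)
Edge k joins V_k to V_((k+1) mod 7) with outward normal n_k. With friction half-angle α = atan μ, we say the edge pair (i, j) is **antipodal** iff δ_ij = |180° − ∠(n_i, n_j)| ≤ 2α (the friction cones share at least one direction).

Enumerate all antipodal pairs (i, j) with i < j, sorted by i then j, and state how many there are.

α = atan 0.1 = 5.71°;  2α = 11.42°
n_0 = (-0.7460, -0.6660)
n_1 = (-0.0955, -0.9954)
n_2 = (+0.5703, -0.8214)
n_3 = (+0.9676, +0.2524)
n_4 = (+0.5692, +0.8222)
n_5 = (+0.0849, +0.9964)
n_6 = (-0.8327, +0.5537)
  (0,1): δ = 137.23°  ·
  (0,2): δ = 96.98°  ·
  (0,3): δ = 27.13°  ·
  (0,4): δ = 13.55°  ·
  (0,5): δ = 43.37°  ·
  (0,6): δ = 104.62°  ·
  (1,2): δ = 139.75°  ·
  (1,3): δ = 69.90°  ·
  (1,4): δ = 29.22°  ·
  (1,5): δ = 0.61°  ✓
  (1,6): δ = 61.85°  ·
  (2,3): δ = 110.15°  ·
  (2,4): δ = 69.47°  ·
  (2,5): δ = 39.64°  ·
  (2,6): δ = 21.61°  ·
  (3,4): δ = 139.32°  ·
  (3,5): δ = 109.49°  ·
  (3,6): δ = 48.24°  ·
  (4,5): δ = 150.17°  ·
  (4,6): δ = 88.93°  ·
  (5,6): δ = 118.75°  ·
antipodal pairs: 1

count = 1; pairs: (1,5)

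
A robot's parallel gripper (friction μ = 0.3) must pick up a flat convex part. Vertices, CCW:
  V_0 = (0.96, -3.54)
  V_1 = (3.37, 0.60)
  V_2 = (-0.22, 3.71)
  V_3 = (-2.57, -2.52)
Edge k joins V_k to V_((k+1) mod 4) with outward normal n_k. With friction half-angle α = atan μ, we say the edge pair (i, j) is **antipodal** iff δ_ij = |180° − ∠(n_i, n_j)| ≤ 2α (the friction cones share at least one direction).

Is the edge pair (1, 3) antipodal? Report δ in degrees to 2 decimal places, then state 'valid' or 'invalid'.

δ = 24.79°, valid

α = atan 0.3 = 16.70°;  2α = 33.40°
edge 1: e_1 = (-3.59, +3.11);  n_1 = (+0.6548, +0.7558)
edge 3: e_3 = (+3.53, -1.02);  n_3 = (-0.2776, -0.9607)
∠(n_1, n_3) = 155.21°
δ = |180° − 155.21°| = 24.79°
24.79° ≤ 2α = 33.40°  →  valid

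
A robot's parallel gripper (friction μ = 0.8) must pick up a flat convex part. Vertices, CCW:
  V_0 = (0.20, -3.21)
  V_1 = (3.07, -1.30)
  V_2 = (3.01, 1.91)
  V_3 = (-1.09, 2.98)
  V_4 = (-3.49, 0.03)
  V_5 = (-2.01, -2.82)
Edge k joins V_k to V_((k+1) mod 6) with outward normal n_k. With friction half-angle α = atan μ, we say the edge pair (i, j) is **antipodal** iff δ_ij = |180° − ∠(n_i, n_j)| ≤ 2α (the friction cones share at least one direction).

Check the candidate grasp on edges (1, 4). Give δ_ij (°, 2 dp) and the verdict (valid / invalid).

α = atan 0.8 = 38.66°;  2α = 77.32°
edge 1: e_1 = (-0.06, +3.21);  n_1 = (+0.9998, +0.0187)
edge 4: e_4 = (+1.48, -2.85);  n_4 = (-0.8875, -0.4609)
∠(n_1, n_4) = 153.63°
δ = |180° − 153.63°| = 26.37°
26.37° ≤ 2α = 77.32°  →  valid

δ = 26.37°, valid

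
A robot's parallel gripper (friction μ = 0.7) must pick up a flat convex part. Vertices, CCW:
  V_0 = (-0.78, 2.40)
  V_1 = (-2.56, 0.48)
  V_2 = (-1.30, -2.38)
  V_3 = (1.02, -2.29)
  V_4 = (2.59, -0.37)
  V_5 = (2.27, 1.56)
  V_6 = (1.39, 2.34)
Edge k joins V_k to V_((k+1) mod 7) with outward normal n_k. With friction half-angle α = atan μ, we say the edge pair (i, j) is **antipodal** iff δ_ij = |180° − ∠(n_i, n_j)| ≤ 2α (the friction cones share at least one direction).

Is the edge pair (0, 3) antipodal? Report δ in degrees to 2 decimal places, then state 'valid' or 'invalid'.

α = atan 0.7 = 34.99°;  2α = 69.98°
edge 0: e_0 = (-1.78, -1.92);  n_0 = (-0.7333, +0.6799)
edge 3: e_3 = (+1.57, +1.92);  n_3 = (+0.7741, -0.6330)
∠(n_0, n_3) = 176.44°
δ = |180° − 176.44°| = 3.56°
3.56° ≤ 2α = 69.98°  →  valid

δ = 3.56°, valid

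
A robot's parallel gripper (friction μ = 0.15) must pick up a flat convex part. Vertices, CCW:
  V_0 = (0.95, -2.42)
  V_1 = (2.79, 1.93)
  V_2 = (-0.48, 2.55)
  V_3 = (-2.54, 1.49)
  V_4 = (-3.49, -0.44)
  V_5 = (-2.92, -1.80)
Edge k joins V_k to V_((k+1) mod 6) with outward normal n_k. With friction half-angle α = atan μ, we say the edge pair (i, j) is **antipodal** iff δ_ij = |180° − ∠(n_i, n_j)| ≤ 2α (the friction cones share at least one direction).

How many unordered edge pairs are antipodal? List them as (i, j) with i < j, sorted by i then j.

count = 2; pairs: (0,3), (1,5)

α = atan 0.15 = 8.53°;  2α = 17.06°
n_0 = (+0.9210, -0.3896)
n_1 = (+0.1863, +0.9825)
n_2 = (-0.4575, +0.8892)
n_3 = (-0.8972, +0.4416)
n_4 = (-0.9223, -0.3865)
n_5 = (-0.1582, -0.9874)
  (0,1): δ = 77.81°  ·
  (0,2): δ = 39.84°  ·
  (0,3): δ = 3.28°  ✓
  (0,4): δ = 45.67°  ·
  (0,5): δ = 103.83°  ·
  (1,2): δ = 142.04°  ·
  (1,3): δ = 105.47°  ·
  (1,4): δ = 56.52°  ·
  (1,5): δ = 1.63°  ✓
  (2,3): δ = 143.44°  ·
  (2,4): δ = 94.49°  ·
  (2,5): δ = 36.33°  ·
  (3,4): δ = 131.05°  ·
  (3,5): δ = 72.89°  ·
  (4,5): δ = 121.84°  ·
antipodal pairs: 2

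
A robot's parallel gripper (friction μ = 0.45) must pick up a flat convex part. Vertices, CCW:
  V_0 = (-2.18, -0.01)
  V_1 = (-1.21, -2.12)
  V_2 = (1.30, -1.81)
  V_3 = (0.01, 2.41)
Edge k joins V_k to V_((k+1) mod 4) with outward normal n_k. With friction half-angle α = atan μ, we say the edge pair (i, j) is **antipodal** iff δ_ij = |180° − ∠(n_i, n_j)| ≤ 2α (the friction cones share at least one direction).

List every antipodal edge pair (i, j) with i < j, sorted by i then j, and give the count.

α = atan 0.45 = 24.23°;  2α = 48.46°
n_0 = (-0.9086, -0.4177)
n_1 = (+0.1226, -0.9925)
n_2 = (+0.9563, +0.2923)
n_3 = (-0.7415, +0.6710)
  (0,1): δ = 107.65°  ·
  (0,2): δ = 7.69°  ✓
  (0,3): δ = 113.17°  ·
  (1,2): δ = 80.04°  ·
  (1,3): δ = 40.82°  ✓
  (2,3): δ = 59.14°  ·
antipodal pairs: 2

count = 2; pairs: (0,2), (1,3)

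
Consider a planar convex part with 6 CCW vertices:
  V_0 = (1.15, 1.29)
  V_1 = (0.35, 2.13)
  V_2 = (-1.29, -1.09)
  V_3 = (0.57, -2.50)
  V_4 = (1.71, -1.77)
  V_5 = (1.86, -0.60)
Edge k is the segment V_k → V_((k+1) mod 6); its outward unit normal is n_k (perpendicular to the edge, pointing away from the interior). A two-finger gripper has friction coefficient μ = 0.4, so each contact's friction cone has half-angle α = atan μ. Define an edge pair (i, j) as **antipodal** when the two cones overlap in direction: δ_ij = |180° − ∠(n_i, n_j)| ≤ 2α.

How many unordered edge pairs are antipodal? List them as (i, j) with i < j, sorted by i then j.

count = 4; pairs: (0,2), (1,3), (1,4), (2,5)

α = atan 0.4 = 21.80°;  2α = 43.60°
n_0 = (+0.7241, +0.6897)
n_1 = (-0.8911, +0.4538)
n_2 = (-0.6041, -0.7969)
n_3 = (+0.5393, -0.8421)
n_4 = (+0.9919, -0.1272)
n_5 = (+0.9361, +0.3517)
  (0,1): δ = 70.59°  ·
  (0,2): δ = 9.23°  ✓
  (0,3): δ = 79.03°  ·
  (0,4): δ = 129.09°  ·
  (0,5): δ = 156.99°  ·
  (1,2): δ = 100.17°  ·
  (1,3): δ = 30.38°  ✓
  (1,4): δ = 19.68°  ✓
  (1,5): δ = 47.58°  ·
  (2,3): δ = 110.20°  ·
  (2,4): δ = 60.14°  ·
  (2,5): δ = 32.25°  ✓
  (3,4): δ = 129.94°  ·
  (3,5): δ = 102.04°  ·
  (4,5): δ = 152.10°  ·
antipodal pairs: 4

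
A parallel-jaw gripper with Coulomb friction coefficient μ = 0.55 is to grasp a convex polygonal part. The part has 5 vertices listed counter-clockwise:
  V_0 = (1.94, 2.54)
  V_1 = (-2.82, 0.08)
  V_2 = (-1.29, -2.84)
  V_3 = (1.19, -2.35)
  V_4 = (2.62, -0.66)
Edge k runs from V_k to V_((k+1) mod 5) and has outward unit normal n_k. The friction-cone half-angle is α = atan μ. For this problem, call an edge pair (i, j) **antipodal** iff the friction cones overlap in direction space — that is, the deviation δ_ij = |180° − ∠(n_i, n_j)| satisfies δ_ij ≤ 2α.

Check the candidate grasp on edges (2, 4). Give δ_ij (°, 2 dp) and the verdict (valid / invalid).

α = atan 0.55 = 28.81°;  2α = 57.62°
edge 2: e_2 = (+2.48, +0.49);  n_2 = (+0.1938, -0.9810)
edge 4: e_4 = (-0.68, +3.20);  n_4 = (+0.9782, +0.2079)
∠(n_2, n_4) = 90.82°
δ = |180° − 90.82°| = 89.18°
89.18° > 2α = 57.62°  →  invalid

δ = 89.18°, invalid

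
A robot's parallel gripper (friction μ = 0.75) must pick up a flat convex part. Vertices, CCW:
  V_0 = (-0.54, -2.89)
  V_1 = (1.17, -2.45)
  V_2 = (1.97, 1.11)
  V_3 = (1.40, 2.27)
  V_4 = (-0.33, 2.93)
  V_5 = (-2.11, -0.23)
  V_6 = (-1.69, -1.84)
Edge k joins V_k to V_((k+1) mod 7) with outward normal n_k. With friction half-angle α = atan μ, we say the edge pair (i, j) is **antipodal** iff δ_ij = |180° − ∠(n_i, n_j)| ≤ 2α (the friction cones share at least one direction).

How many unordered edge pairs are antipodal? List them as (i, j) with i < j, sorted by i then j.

count = 10; pairs: (0,3), (0,4), (1,4), (1,5), (1,6), (2,4), (2,5), (2,6), (3,5), (3,6)

α = atan 0.75 = 36.87°;  2α = 73.74°
n_0 = (+0.2492, -0.9685)
n_1 = (+0.9757, -0.2193)
n_2 = (+0.8975, +0.4410)
n_3 = (+0.3564, +0.9343)
n_4 = (-0.8713, +0.4908)
n_5 = (-0.9676, -0.2524)
n_6 = (-0.6743, -0.7385)
  (0,1): δ = 117.09°  ·
  (0,2): δ = 78.26°  ·
  (0,3): δ = 35.31°  ✓
  (0,4): δ = 46.18°  ✓
  (0,5): δ = 90.19°  ·
  (0,6): δ = 123.17°  ·
  (1,2): δ = 141.17°  ·
  (1,3): δ = 98.22°  ·
  (1,4): δ = 16.73°  ✓
  (1,5): δ = 27.29°  ✓
  (1,6): δ = 60.27°  ✓
  (2,3): δ = 137.05°  ·
  (2,4): δ = 55.56°  ✓
  (2,5): δ = 11.55°  ✓
  (2,6): δ = 21.43°  ✓
  (3,4): δ = 98.51°  ·
  (3,5): δ = 54.50°  ✓
  (3,6): δ = 21.52°  ✓
  (4,5): δ = 135.99°  ·
  (4,6): δ = 103.01°  ·
  (5,6): δ = 147.02°  ·
antipodal pairs: 10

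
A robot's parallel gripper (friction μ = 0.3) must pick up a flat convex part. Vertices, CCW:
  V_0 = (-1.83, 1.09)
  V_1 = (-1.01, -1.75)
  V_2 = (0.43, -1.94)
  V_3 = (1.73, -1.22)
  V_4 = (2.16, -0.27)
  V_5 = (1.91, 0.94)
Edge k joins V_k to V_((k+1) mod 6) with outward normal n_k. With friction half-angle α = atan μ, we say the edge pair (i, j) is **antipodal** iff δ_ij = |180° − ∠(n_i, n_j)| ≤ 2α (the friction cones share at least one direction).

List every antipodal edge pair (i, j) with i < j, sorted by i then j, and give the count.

count = 3; pairs: (0,4), (1,5), (2,5)

α = atan 0.3 = 16.70°;  2α = 33.40°
n_0 = (-0.9608, -0.2774)
n_1 = (-0.1308, -0.9914)
n_2 = (+0.4845, -0.8748)
n_3 = (+0.9110, -0.4124)
n_4 = (+0.9793, +0.2023)
n_5 = (+0.0401, +0.9992)
  (0,1): δ = 113.62°  ·
  (0,2): δ = 77.13°  ·
  (0,3): δ = 40.46°  ·
  (0,4): δ = 4.43°  ✓
  (0,5): δ = 71.60°  ·
  (1,2): δ = 143.50°  ·
  (1,3): δ = 106.84°  ·
  (1,4): δ = 70.81°  ·
  (1,5): δ = 5.22°  ✓
  (2,3): δ = 143.33°  ·
  (2,4): δ = 107.31°  ·
  (2,5): δ = 31.28°  ✓
  (3,4): δ = 143.97°  ·
  (3,5): δ = 67.94°  ·
  (4,5): δ = 103.97°  ·
antipodal pairs: 3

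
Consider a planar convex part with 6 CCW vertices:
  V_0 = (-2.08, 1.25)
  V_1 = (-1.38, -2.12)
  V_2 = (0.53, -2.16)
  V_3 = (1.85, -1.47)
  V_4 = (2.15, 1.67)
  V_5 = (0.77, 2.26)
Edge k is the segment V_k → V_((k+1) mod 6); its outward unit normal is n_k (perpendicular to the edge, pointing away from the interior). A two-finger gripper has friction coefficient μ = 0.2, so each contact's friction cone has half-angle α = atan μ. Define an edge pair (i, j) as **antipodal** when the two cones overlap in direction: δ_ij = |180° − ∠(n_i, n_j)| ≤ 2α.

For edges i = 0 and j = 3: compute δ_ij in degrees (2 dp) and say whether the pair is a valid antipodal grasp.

α = atan 0.2 = 11.31°;  2α = 22.62°
edge 0: e_0 = (+0.70, -3.37);  n_0 = (-0.9791, -0.2034)
edge 3: e_3 = (+0.30, +3.14);  n_3 = (+0.9955, -0.0951)
∠(n_0, n_3) = 162.81°
δ = |180° − 162.81°| = 17.19°
17.19° ≤ 2α = 22.62°  →  valid

δ = 17.19°, valid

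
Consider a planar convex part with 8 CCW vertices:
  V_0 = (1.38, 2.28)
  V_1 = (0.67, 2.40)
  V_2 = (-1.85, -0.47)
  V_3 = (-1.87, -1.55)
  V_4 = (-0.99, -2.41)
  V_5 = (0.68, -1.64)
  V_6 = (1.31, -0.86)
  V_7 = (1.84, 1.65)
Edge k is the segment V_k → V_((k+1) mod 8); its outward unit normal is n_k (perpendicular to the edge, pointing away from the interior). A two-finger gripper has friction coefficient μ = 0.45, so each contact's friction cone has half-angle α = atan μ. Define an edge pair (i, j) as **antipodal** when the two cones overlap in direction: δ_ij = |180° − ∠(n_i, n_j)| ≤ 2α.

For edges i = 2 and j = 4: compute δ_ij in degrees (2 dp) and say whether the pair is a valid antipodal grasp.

δ = 64.19°, invalid

α = atan 0.45 = 24.23°;  2α = 48.46°
edge 2: e_2 = (-0.02, -1.08);  n_2 = (-0.9998, +0.0185)
edge 4: e_4 = (+1.67, +0.77);  n_4 = (+0.4187, -0.9081)
∠(n_2, n_4) = 115.81°
δ = |180° − 115.81°| = 64.19°
64.19° > 2α = 48.46°  →  invalid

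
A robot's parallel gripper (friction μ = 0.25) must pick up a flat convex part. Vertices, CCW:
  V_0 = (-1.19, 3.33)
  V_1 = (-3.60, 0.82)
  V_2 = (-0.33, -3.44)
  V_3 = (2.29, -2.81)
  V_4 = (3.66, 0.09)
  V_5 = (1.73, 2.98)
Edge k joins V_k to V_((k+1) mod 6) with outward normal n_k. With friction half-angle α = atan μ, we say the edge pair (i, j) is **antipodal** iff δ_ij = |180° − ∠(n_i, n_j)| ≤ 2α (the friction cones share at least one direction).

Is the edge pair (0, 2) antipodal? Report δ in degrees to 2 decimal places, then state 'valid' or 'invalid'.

α = atan 0.25 = 14.04°;  2α = 28.07°
edge 0: e_0 = (-2.41, -2.51);  n_0 = (-0.7213, +0.6926)
edge 2: e_2 = (+2.62, +0.63);  n_2 = (+0.2338, -0.9723)
∠(n_0, n_2) = 147.36°
δ = |180° − 147.36°| = 32.64°
32.64° > 2α = 28.07°  →  invalid

δ = 32.64°, invalid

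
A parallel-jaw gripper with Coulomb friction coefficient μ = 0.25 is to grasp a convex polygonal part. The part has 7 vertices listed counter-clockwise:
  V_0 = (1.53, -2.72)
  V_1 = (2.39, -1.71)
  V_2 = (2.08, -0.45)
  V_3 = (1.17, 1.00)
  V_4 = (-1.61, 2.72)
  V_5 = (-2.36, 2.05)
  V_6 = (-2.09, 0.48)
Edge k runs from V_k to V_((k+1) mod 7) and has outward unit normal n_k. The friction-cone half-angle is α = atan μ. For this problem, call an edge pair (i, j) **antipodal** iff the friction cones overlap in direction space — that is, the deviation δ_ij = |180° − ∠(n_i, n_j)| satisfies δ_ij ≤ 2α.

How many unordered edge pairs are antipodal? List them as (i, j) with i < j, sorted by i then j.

α = atan 0.25 = 14.04°;  2α = 28.07°
n_0 = (+0.7614, -0.6483)
n_1 = (+0.9710, +0.2389)
n_2 = (+0.8470, +0.5316)
n_3 = (+0.5261, +0.8504)
n_4 = (-0.6662, +0.7458)
n_5 = (-0.9855, -0.1695)
n_6 = (-0.6623, -0.7492)
  (0,1): δ = 125.76°  ·
  (0,2): δ = 107.47°  ·
  (0,3): δ = 81.33°  ·
  (0,4): δ = 7.81°  ✓
  (0,5): δ = 50.17°  ·
  (0,6): δ = 88.94°  ·
  (1,2): δ = 161.71°  ·
  (1,3): δ = 135.57°  ·
  (1,4): δ = 62.05°  ·
  (1,5): δ = 4.06°  ✓
  (1,6): δ = 34.70°  ·
  (2,3): δ = 153.86°  ·
  (2,4): δ = 80.34°  ·
  (2,5): δ = 22.35°  ✓
  (2,6): δ = 16.41°  ✓
  (3,4): δ = 106.48°  ·
  (3,5): δ = 48.50°  ·
  (3,6): δ = 9.73°  ✓
  (4,5): δ = 122.02°  ·
  (4,6): δ = 83.25°  ·
  (5,6): δ = 141.23°  ·
antipodal pairs: 5

count = 5; pairs: (0,4), (1,5), (2,5), (2,6), (3,6)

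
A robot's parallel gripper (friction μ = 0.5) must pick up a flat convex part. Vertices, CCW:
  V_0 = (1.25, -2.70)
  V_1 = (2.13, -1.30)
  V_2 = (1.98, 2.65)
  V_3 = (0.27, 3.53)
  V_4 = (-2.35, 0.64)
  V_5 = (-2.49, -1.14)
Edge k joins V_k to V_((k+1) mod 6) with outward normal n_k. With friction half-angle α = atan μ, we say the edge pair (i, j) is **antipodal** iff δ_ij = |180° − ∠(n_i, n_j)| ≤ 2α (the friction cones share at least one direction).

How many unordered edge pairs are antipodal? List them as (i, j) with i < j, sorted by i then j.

count = 5; pairs: (0,3), (0,4), (1,3), (1,4), (2,5)

α = atan 0.5 = 26.57°;  2α = 53.13°
n_0 = (+0.8466, -0.5322)
n_1 = (+0.9993, +0.0379)
n_2 = (+0.4576, +0.8892)
n_3 = (-0.7409, +0.6717)
n_4 = (-0.9969, +0.0784)
n_5 = (-0.3850, -0.9229)
  (0,1): δ = 145.67°  ·
  (0,2): δ = 85.08°  ·
  (0,3): δ = 10.04°  ✓
  (0,4): δ = 27.66°  ✓
  (0,5): δ = 99.51°  ·
  (1,2): δ = 119.41°  ·
  (1,3): δ = 44.37°  ✓
  (1,4): δ = 6.67°  ✓
  (1,5): δ = 65.18°  ·
  (2,3): δ = 104.96°  ·
  (2,4): δ = 67.27°  ·
  (2,5): δ = 4.59°  ✓
  (3,4): δ = 142.30°  ·
  (3,5): δ = 70.45°  ·
  (4,5): δ = 108.14°  ·
antipodal pairs: 5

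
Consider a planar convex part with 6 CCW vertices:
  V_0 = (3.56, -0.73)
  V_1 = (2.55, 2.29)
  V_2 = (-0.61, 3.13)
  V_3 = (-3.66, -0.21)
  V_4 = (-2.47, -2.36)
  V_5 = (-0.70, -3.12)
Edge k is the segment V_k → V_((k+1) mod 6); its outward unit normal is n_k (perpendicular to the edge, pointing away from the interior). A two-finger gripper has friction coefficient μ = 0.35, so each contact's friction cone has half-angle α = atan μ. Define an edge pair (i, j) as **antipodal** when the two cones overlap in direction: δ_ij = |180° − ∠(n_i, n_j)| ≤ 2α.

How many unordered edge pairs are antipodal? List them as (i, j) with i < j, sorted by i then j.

α = atan 0.35 = 19.29°;  2α = 38.58°
n_0 = (+0.9484, +0.3172)
n_1 = (+0.2569, +0.9664)
n_2 = (-0.7384, +0.6743)
n_3 = (-0.8749, -0.4843)
n_4 = (-0.3945, -0.9189)
n_5 = (+0.4893, -0.8721)
  (0,1): δ = 123.38°  ·
  (0,2): δ = 60.89°  ·
  (0,3): δ = 10.47°  ✓
  (0,4): δ = 48.27°  ·
  (0,5): δ = 100.80°  ·
  (1,2): δ = 117.52°  ·
  (1,3): δ = 46.15°  ·
  (1,4): δ = 8.35°  ✓
  (1,5): δ = 44.18°  ·
  (2,3): δ = 108.63°  ·
  (2,4): δ = 70.84°  ·
  (2,5): δ = 18.30°  ✓
  (3,4): δ = 142.20°  ·
  (3,5): δ = 89.67°  ·
  (4,5): δ = 127.47°  ·
antipodal pairs: 3

count = 3; pairs: (0,3), (1,4), (2,5)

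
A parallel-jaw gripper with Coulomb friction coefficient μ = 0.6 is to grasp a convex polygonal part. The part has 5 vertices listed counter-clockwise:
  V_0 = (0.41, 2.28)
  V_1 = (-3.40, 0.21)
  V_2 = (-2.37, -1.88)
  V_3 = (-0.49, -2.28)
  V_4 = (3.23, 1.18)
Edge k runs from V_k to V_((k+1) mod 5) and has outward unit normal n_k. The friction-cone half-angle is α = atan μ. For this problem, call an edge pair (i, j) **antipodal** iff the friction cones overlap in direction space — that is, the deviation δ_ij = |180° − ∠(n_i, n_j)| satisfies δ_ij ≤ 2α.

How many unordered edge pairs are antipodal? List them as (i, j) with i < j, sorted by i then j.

count = 4; pairs: (0,2), (0,3), (1,4), (2,4)

α = atan 0.6 = 30.96°;  2α = 61.93°
n_0 = (-0.4774, +0.8787)
n_1 = (-0.8970, -0.4421)
n_2 = (-0.2081, -0.9781)
n_3 = (+0.6811, -0.7322)
n_4 = (+0.3634, +0.9316)
  (0,1): δ = 92.28°  ·
  (0,2): δ = 40.53°  ✓
  (0,3): δ = 14.41°  ✓
  (0,4): δ = 130.18°  ·
  (1,2): δ = 128.25°  ·
  (1,3): δ = 73.31°  ·
  (1,4): δ = 42.46°  ✓
  (2,3): δ = 125.06°  ·
  (2,4): δ = 9.30°  ✓
  (3,4): δ = 64.24°  ·
antipodal pairs: 4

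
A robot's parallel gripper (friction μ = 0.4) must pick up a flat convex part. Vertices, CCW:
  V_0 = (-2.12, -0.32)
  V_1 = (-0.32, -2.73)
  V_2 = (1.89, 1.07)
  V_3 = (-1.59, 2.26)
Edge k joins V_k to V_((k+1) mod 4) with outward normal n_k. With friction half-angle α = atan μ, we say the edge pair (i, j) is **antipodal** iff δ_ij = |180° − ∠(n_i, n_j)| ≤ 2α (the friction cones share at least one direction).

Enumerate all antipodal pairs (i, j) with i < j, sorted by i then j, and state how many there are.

α = atan 0.4 = 21.80°;  2α = 43.60°
n_0 = (-0.8012, -0.5984)
n_1 = (+0.8644, -0.5027)
n_2 = (+0.3236, +0.9462)
n_3 = (-0.9795, +0.2012)
  (0,1): δ = 66.94°  ·
  (0,2): δ = 34.37°  ✓
  (0,3): δ = 131.64°  ·
  (1,2): δ = 78.70°  ·
  (1,3): δ = 18.57°  ✓
  (2,3): δ = 82.73°  ·
antipodal pairs: 2

count = 2; pairs: (0,2), (1,3)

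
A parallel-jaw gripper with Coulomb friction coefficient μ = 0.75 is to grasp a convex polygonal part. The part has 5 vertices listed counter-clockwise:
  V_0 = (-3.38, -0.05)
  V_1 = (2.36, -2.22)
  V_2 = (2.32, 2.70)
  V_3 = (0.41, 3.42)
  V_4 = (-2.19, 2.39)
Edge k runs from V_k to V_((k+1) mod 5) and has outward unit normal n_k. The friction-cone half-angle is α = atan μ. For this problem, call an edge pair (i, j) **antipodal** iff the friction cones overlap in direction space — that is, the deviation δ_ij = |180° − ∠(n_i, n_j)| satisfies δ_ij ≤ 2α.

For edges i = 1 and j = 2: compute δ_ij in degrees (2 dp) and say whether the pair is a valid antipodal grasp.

δ = 111.12°, invalid

α = atan 0.75 = 36.87°;  2α = 73.74°
edge 1: e_1 = (-0.04, +4.92);  n_1 = (+1.0000, +0.0081)
edge 2: e_2 = (-1.91, +0.72);  n_2 = (+0.3527, +0.9357)
∠(n_1, n_2) = 68.88°
δ = |180° − 68.88°| = 111.12°
111.12° > 2α = 73.74°  →  invalid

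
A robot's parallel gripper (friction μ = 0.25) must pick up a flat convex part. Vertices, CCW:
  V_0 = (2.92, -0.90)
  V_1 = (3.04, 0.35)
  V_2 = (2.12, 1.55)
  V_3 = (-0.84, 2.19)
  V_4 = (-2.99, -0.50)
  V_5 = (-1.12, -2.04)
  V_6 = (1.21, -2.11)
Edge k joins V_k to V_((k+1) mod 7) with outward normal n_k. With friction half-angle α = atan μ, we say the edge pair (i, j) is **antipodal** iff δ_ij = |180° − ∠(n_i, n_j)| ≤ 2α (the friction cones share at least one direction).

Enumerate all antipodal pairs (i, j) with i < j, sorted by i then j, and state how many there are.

count = 4; pairs: (1,4), (2,4), (2,5), (3,6)

α = atan 0.25 = 14.04°;  2α = 28.07°
n_0 = (+0.9954, -0.0956)
n_1 = (+0.7936, +0.6084)
n_2 = (+0.2113, +0.9774)
n_3 = (-0.7812, +0.6243)
n_4 = (-0.6357, -0.7719)
n_5 = (-0.0300, -0.9995)
n_6 = (+0.5776, -0.8163)
  (0,1): δ = 137.04°  ·
  (0,2): δ = 96.72°  ·
  (0,3): δ = 33.15°  ·
  (0,4): δ = 56.01°  ·
  (0,5): δ = 93.76°  ·
  (0,6): δ = 130.77°  ·
  (1,2): δ = 139.68°  ·
  (1,3): δ = 76.11°  ·
  (1,4): δ = 13.05°  ✓
  (1,5): δ = 50.80°  ·
  (1,6): δ = 87.81°  ·
  (2,3): δ = 116.43°  ·
  (2,4): δ = 27.27°  ✓
  (2,5): δ = 10.48°  ✓
  (2,6): δ = 47.48°  ·
  (3,4): δ = 90.84°  ·
  (3,5): δ = 53.09°  ·
  (3,6): δ = 16.08°  ✓
  (4,5): δ = 142.25°  ·
  (4,6): δ = 105.24°  ·
  (5,6): δ = 143.00°  ·
antipodal pairs: 4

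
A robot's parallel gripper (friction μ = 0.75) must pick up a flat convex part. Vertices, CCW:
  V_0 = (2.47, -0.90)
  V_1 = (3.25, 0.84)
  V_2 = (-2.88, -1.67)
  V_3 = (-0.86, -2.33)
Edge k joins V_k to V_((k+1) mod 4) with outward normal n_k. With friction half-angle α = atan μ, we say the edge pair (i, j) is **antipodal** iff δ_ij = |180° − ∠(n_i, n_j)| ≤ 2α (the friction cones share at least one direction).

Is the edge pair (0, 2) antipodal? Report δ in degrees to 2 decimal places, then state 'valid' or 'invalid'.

α = atan 0.75 = 36.87°;  2α = 73.74°
edge 0: e_0 = (+0.78, +1.74);  n_0 = (+0.9125, -0.4091)
edge 2: e_2 = (+2.02, -0.66);  n_2 = (-0.3106, -0.9505)
∠(n_0, n_2) = 83.95°
δ = |180° − 83.95°| = 96.05°
96.05° > 2α = 73.74°  →  invalid

δ = 96.05°, invalid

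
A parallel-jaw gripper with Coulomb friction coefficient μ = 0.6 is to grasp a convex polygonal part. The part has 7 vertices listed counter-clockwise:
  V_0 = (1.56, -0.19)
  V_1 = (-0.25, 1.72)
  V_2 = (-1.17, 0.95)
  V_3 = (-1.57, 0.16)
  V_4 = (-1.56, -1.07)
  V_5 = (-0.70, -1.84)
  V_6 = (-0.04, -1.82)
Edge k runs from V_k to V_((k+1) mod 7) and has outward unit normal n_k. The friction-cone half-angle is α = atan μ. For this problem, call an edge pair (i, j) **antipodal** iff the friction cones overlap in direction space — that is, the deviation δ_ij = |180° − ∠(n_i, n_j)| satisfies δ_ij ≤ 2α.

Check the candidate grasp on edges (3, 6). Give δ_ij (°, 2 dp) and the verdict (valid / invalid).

α = atan 0.6 = 30.96°;  2α = 61.93°
edge 3: e_3 = (+0.01, -1.23);  n_3 = (-1.0000, -0.0081)
edge 6: e_6 = (+1.60, +1.63);  n_6 = (+0.7136, -0.7005)
∠(n_3, n_6) = 135.07°
δ = |180° − 135.07°| = 44.93°
44.93° ≤ 2α = 61.93°  →  valid

δ = 44.93°, valid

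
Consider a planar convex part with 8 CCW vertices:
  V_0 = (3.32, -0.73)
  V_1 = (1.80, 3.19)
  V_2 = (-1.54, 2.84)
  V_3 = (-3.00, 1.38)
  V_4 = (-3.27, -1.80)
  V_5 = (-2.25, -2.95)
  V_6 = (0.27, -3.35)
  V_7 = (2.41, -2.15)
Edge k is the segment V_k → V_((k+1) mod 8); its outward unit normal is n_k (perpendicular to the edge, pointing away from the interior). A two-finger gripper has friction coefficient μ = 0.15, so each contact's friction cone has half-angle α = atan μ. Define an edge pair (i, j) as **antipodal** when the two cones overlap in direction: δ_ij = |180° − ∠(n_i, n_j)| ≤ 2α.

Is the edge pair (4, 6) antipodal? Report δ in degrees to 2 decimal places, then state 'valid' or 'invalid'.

δ = 102.29°, invalid

α = atan 0.15 = 8.53°;  2α = 17.06°
edge 4: e_4 = (+1.02, -1.15);  n_4 = (-0.7481, -0.6636)
edge 6: e_6 = (+2.14, +1.20);  n_6 = (+0.4891, -0.8722)
∠(n_4, n_6) = 77.71°
δ = |180° − 77.71°| = 102.29°
102.29° > 2α = 17.06°  →  invalid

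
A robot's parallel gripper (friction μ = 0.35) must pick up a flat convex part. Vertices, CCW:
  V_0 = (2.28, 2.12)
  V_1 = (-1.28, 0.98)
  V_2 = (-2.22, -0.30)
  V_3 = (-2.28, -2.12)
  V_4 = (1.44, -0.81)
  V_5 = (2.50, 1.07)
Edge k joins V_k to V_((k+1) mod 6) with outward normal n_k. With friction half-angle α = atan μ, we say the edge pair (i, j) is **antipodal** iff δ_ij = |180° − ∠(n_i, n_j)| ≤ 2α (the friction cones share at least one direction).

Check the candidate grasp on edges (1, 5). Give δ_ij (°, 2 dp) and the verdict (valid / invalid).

δ = 48.13°, invalid

α = atan 0.35 = 19.29°;  2α = 38.58°
edge 1: e_1 = (-0.94, -1.28);  n_1 = (-0.8060, +0.5919)
edge 5: e_5 = (-0.22, +1.05);  n_5 = (+0.9787, +0.2051)
∠(n_1, n_5) = 131.87°
δ = |180° − 131.87°| = 48.13°
48.13° > 2α = 38.58°  →  invalid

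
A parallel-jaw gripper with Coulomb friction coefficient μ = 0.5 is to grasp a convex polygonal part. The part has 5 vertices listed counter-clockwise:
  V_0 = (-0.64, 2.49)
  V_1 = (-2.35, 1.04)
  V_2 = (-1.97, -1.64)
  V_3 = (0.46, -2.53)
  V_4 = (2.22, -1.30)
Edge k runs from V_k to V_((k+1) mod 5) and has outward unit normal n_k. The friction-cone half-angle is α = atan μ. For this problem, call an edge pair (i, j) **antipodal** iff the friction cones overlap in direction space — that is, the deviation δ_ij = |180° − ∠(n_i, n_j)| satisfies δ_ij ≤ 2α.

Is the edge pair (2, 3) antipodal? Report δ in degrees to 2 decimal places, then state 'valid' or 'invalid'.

δ = 124.94°, invalid

α = atan 0.5 = 26.57°;  2α = 53.13°
edge 2: e_2 = (+2.43, -0.89);  n_2 = (-0.3439, -0.9390)
edge 3: e_3 = (+1.76, +1.23);  n_3 = (+0.5728, -0.8197)
∠(n_2, n_3) = 55.06°
δ = |180° − 55.06°| = 124.94°
124.94° > 2α = 53.13°  →  invalid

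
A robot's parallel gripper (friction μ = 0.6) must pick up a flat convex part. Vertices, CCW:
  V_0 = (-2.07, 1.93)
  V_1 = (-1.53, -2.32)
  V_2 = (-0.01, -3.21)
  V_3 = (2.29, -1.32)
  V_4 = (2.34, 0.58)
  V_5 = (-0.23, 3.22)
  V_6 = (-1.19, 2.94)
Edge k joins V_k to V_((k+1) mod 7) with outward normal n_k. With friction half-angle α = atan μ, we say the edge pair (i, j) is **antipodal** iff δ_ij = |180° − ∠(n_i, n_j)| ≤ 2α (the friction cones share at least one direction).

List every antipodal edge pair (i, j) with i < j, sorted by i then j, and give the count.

count = 9; pairs: (0,2), (0,3), (0,4), (1,3), (1,4), (1,5), (2,5), (2,6), (3,6)

α = atan 0.6 = 30.96°;  2α = 61.93°
n_0 = (-0.9920, -0.1260)
n_1 = (-0.5053, -0.8630)
n_2 = (+0.6349, -0.7726)
n_3 = (+0.9997, -0.0263)
n_4 = (+0.7165, +0.6975)
n_5 = (-0.2800, +0.9600)
n_6 = (-0.7540, +0.6569)
  (0,1): δ = 127.59°  ·
  (0,2): δ = 57.83°  ✓
  (0,3): δ = 8.75°  ✓
  (0,4): δ = 36.99°  ✓
  (0,5): δ = 99.02°  ·
  (0,6): δ = 131.69°  ·
  (1,2): δ = 110.24°  ·
  (1,3): δ = 61.16°  ✓
  (1,4): δ = 15.42°  ✓
  (1,5): δ = 46.61°  ✓
  (1,6): δ = 79.28°  ·
  (2,3): δ = 130.92°  ·
  (2,4): δ = 85.18°  ·
  (2,5): δ = 23.15°  ✓
  (2,6): δ = 9.52°  ✓
  (3,4): δ = 134.26°  ·
  (3,5): δ = 72.23°  ·
  (3,6): δ = 39.56°  ✓
  (4,5): δ = 117.97°  ·
  (4,6): δ = 85.30°  ·
  (5,6): δ = 147.33°  ·
antipodal pairs: 9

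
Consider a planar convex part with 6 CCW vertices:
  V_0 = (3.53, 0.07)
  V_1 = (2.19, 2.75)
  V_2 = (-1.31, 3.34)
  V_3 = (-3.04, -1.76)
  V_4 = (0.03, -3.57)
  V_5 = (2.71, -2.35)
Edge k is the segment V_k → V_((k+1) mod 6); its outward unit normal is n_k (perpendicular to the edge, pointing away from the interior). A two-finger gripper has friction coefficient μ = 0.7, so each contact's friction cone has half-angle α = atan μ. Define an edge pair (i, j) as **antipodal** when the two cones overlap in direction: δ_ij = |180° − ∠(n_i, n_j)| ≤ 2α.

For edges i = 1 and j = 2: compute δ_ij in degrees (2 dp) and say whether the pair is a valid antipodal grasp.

δ = 99.17°, invalid

α = atan 0.7 = 34.99°;  2α = 69.98°
edge 1: e_1 = (-3.50, +0.59);  n_1 = (+0.1662, +0.9861)
edge 2: e_2 = (-1.73, -5.10);  n_2 = (-0.9470, +0.3212)
∠(n_1, n_2) = 80.83°
δ = |180° − 80.83°| = 99.17°
99.17° > 2α = 69.98°  →  invalid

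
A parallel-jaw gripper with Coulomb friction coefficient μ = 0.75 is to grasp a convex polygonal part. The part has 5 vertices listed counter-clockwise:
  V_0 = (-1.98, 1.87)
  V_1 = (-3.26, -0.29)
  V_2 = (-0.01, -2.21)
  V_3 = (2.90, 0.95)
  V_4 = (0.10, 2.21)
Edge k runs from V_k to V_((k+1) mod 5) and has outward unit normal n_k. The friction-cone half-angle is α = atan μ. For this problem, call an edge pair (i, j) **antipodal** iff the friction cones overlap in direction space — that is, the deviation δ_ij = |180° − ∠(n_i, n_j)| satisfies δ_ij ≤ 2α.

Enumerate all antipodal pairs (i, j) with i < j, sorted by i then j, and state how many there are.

α = atan 0.75 = 36.87°;  2α = 73.74°
n_0 = (-0.8603, +0.5098)
n_1 = (-0.5086, -0.8610)
n_2 = (+0.7356, -0.6774)
n_3 = (+0.4104, +0.9119)
n_4 = (-0.1613, +0.9869)
  (0,1): δ = 89.92°  ·
  (0,2): δ = 11.99°  ✓
  (0,3): δ = 96.42°  ·
  (0,4): δ = 129.93°  ·
  (1,2): δ = 102.07°  ·
  (1,3): δ = 6.35°  ✓
  (1,4): δ = 39.86°  ✓
  (2,3): δ = 71.59°  ✓
  (2,4): δ = 38.07°  ✓
  (3,4): δ = 146.49°  ·
antipodal pairs: 5

count = 5; pairs: (0,2), (1,3), (1,4), (2,3), (2,4)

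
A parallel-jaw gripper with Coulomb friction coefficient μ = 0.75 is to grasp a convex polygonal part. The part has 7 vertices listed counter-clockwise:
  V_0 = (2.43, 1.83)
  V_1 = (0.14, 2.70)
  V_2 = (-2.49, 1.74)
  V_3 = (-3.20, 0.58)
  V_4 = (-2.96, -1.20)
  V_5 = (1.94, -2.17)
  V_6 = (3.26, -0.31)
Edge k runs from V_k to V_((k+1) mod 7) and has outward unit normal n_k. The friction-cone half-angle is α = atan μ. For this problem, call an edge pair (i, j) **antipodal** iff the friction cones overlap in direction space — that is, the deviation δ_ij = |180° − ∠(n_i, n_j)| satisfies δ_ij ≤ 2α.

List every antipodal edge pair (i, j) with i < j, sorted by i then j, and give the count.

α = atan 0.75 = 36.87°;  2α = 73.74°
n_0 = (+0.3551, +0.9348)
n_1 = (-0.3429, +0.9394)
n_2 = (-0.8529, +0.5220)
n_3 = (-0.9910, -0.1336)
n_4 = (-0.1942, -0.9810)
n_5 = (+0.8155, -0.5787)
n_6 = (+0.9323, +0.3616)
  (0,1): δ = 139.14°  ·
  (0,2): δ = 100.67°  ·
  (0,3): δ = 61.52°  ✓
  (0,4): δ = 9.60°  ✓
  (0,5): δ = 75.44°  ·
  (0,6): δ = 132.00°  ·
  (1,2): δ = 141.52°  ·
  (1,3): δ = 102.37°  ·
  (1,4): δ = 31.25°  ✓
  (1,5): δ = 34.58°  ✓
  (1,6): δ = 91.15°  ·
  (2,3): δ = 140.85°  ·
  (2,4): δ = 69.73°  ✓
  (2,5): δ = 3.89°  ✓
  (2,6): δ = 52.67°  ✓
  (3,4): δ = 108.88°  ·
  (3,5): δ = 43.04°  ✓
  (3,6): δ = 13.52°  ✓
  (4,5): δ = 114.17°  ·
  (4,6): δ = 57.60°  ✓
  (5,6): δ = 123.44°  ·
antipodal pairs: 10

count = 10; pairs: (0,3), (0,4), (1,4), (1,5), (2,4), (2,5), (2,6), (3,5), (3,6), (4,6)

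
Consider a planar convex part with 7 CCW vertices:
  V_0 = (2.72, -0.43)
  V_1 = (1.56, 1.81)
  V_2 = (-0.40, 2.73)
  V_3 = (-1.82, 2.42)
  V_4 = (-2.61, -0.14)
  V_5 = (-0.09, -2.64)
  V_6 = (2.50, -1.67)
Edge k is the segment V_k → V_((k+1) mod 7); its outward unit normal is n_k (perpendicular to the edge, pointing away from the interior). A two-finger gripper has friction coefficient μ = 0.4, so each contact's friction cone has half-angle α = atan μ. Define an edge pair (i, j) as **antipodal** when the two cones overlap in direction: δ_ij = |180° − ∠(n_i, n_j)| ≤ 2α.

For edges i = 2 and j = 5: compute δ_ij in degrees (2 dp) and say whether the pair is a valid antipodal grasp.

δ = 8.22°, valid

α = atan 0.4 = 21.80°;  2α = 43.60°
edge 2: e_2 = (-1.42, -0.31);  n_2 = (-0.2133, +0.9770)
edge 5: e_5 = (+2.59, +0.97);  n_5 = (+0.3507, -0.9365)
∠(n_2, n_5) = 171.78°
δ = |180° − 171.78°| = 8.22°
8.22° ≤ 2α = 43.60°  →  valid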